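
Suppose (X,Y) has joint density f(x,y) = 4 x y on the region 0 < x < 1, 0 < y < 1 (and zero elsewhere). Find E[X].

E[X] = ∫_0^1 ∫_0^1 x × f(x,y) dy dx
= ∫_0^1 ∫_0^1 x × (4 x y) dy dx
= \frac{2}{3}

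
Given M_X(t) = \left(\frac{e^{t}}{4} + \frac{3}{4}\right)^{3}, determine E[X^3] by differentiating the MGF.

To find E[X^3], compute M^(3)(0):
M^(1)(t) = \frac{3 \left(\frac{e^{t}}{4} + \frac{3}{4}\right)^{2} e^{t}}{4}
M^(2)(t) = \frac{3 \left(\frac{e^{t}}{4} + \frac{3}{4}\right)^{2} e^{t}}{4} + \frac{3 \left(\frac{e^{t}}{4} + \frac{3}{4}\right) e^{2 t}}{8}
M^(3)(t) = \frac{3 \left(\frac{e^{t}}{4} + \frac{3}{4}\right)^{2} e^{t}}{4} + \frac{9 \left(\frac{e^{t}}{4} + \frac{3}{4}\right) e^{2 t}}{8} + \frac{3 e^{3 t}}{32}
M^(3)(0) = \frac{63}{32}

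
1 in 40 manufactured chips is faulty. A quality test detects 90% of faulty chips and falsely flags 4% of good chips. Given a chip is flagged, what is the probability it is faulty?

Let D = the rare event, + = positive/flagged.
P(D) = 1/40
P(+|D) = 90/100 = 9/10
P(+|D') = 4/100 = 1/25
P(+) = P(+|D)P(D) + P(+|D')P(D')
     = \frac{9}{10} × \frac{1}{40} + \frac{1}{25} × \frac{39}{40}
     = \frac{123}{2000}
P(D|+) = P(+|D)P(D)/P(+) = \frac{15}{41}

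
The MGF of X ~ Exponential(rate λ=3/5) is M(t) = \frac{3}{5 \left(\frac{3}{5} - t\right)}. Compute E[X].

To find E[X], compute M^(1)(0):
M^(1)(t) = \frac{3}{5 \left(\frac{3}{5} - t\right)^{2}}
M^(1)(0) = \frac{5}{3}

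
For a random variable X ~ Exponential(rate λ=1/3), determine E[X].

For X ~ Exponential(rate λ=1/3), the expected value is:
E[X] = 3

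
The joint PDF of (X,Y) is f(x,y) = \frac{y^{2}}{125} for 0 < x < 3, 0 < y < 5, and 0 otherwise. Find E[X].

f_X(x) = ∫_0^5 \frac{y^{2}}{125} dy = \frac{1}{3}
E[X] = ∫_0^3 x × (\frac{1}{3}) dx = \frac{3}{2}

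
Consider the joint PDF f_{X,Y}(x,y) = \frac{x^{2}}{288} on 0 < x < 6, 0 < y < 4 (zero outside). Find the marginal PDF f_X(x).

f_X(x) = ∫_0^4 f(x,y) dy
= ∫_0^4 \frac{x^{2}}{288} dy
= \frac{x^{2}}{72} for 0 < x < 6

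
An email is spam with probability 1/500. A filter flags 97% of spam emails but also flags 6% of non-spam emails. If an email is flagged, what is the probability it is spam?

Let D = the rare event, + = positive/flagged.
P(D) = 1/500
P(+|D) = 97/100
P(+|D') = 6/100 = 3/50
P(+) = P(+|D)P(D) + P(+|D')P(D')
     = \frac{97}{100} × \frac{1}{500} + \frac{3}{50} × \frac{499}{500}
     = \frac{3091}{50000}
P(D|+) = P(+|D)P(D)/P(+) = \frac{97}{3091}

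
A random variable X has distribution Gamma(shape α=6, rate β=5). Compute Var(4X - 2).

For X ~ Gamma(shape α=6, rate β=5):
Var(X) = \frac{6}{25}
Var(4X - 2) = (4)² × Var(X) = 16 × \frac{6}{25} = \frac{96}{25}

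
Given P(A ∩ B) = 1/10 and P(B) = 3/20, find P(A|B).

P(A|B) = P(A ∩ B) / P(B)
= (1/10) / (3/20)
= 2/3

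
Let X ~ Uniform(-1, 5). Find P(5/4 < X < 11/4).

P(5/4 < X < 11/4) = ∫_{5/4}^{11/4} f(x) dx
where f(x) = \frac{1}{6}
= \frac{1}{4}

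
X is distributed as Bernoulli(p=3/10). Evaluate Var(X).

For X ~ Bernoulli(p=3/10):
Var(X) = \frac{21}{100}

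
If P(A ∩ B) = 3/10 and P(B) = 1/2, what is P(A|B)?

P(A|B) = P(A ∩ B) / P(B)
= (3/10) / (1/2)
= 3/5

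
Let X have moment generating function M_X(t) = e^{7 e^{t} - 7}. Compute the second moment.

To find E[X^2], compute M^(2)(0):
M^(1)(t) = 7 e^{t} e^{7 e^{t} - 7}
M^(2)(t) = 49 e^{2 t} e^{7 e^{t} - 7} + 7 e^{t} e^{7 e^{t} - 7}
M^(2)(0) = 56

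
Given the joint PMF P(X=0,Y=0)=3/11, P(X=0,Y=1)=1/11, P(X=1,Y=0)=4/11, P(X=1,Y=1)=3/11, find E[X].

First find marginal of X:
P(X=0) = 4/11
P(X=1) = 7/11
E[X] = 0 × 4/11 + 1 × 7/11 = 7/11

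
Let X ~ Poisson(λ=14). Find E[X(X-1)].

E[X(X-1)] = E[X² - X] = E[X²] - E[X]
E[X] = 14
E[X²] = Var(X) + (E[X])² = 14 + (14)² = 210
E[X(X-1)] = 210 - 14 = 196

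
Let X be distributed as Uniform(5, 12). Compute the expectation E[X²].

Using the identity E[X²] = Var(X) + (E[X])²:
E[X] = \frac{17}{2}
Var(X) = \frac{49}{12}
E[X²] = \frac{49}{12} + (\frac{17}{2})²
= \frac{229}{3}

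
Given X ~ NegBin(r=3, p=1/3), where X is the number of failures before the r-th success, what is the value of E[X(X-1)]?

E[X(X-1)] = E[X² - X] = E[X²] - E[X]
E[X] = 6
E[X²] = Var(X) + (E[X])² = 18 + (6)² = 54
E[X(X-1)] = 54 - 6 = 48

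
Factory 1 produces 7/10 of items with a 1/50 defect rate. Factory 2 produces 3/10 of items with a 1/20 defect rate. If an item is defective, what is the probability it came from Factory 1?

Using Bayes' theorem:
P(F1) = 7/10, P(D|F1) = 1/50
P(F2) = 3/10, P(D|F2) = 1/20
P(D) = P(D|F1)P(F1) + P(D|F2)P(F2)
     = \frac{29}{1000}
P(F1|D) = P(D|F1)P(F1) / P(D)
= \frac{14}{29}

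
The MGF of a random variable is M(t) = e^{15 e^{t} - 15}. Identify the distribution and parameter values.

The MGF M(t) = e^{15 e^{t} - 15} is the standard form for the Poisson distribution.
Comparing with the known MGF formula identifies: Poisson(λ=15)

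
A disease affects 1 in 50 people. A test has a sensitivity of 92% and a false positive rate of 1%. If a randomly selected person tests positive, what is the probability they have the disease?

Let D = the rare event, + = positive/flagged.
P(D) = 1/50
P(+|D) = 92/100 = 23/25
P(+|D') = 1/100
P(+) = P(+|D)P(D) + P(+|D')P(D')
     = \frac{23}{25} × \frac{1}{50} + \frac{1}{100} × \frac{49}{50}
     = \frac{141}{5000}
P(D|+) = P(+|D)P(D)/P(+) = \frac{92}{141}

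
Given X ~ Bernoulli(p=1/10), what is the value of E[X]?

For X ~ Bernoulli(p=1/10), the expected value is:
E[X] = \frac{1}{10}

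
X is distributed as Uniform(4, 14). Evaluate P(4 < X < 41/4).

P(4 < X < 41/4) = ∫_{4}^{41/4} f(x) dx
where f(x) = \frac{1}{10}
= \frac{5}{8}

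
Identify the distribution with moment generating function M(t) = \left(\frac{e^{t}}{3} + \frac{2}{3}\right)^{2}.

The MGF M(t) = \left(\frac{e^{t}}{3} + \frac{2}{3}\right)^{2} is the standard form for the Binomial distribution.
Comparing with the known MGF formula identifies: Binomial(n=2, p=1/3)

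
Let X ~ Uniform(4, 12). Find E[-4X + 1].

For X ~ Uniform(4, 12):
E[X] = 8
E[-4X + 1] = -4 × E[X] + 1 = -31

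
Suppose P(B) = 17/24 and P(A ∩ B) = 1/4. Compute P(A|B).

P(A|B) = P(A ∩ B) / P(B)
= (1/4) / (17/24)
= 6/17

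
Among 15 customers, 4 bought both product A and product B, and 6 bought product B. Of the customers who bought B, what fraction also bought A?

P(A ∩ B) = 4/15
P(B) = 6/15 = 2/5
P(A|B) = P(A ∩ B) / P(B) = (4/15) / (2/5) = 2/3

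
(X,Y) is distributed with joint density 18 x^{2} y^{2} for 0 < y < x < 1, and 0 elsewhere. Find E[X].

f_X(x) = ∫_0^x 18 x^{2} y^{2} dy = 6 x^{5}
E[X] = ∫_0^1 x × (6 x^{5}) dx = \frac{6}{7}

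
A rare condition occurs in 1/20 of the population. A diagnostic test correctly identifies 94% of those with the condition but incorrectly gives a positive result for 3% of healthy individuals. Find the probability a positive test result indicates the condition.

Let D = the rare event, + = positive/flagged.
P(D) = 1/20
P(+|D) = 94/100 = 47/50
P(+|D') = 3/100
P(+) = P(+|D)P(D) + P(+|D')P(D')
     = \frac{47}{50} × \frac{1}{20} + \frac{3}{100} × \frac{19}{20}
     = \frac{151}{2000}
P(D|+) = P(+|D)P(D)/P(+) = \frac{94}{151}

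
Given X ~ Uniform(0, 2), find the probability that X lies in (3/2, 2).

P(3/2 < X < 2) = ∫_{3/2}^{2} f(x) dx
where f(x) = \frac{1}{2}
= \frac{1}{4}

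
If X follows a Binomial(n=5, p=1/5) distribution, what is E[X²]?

Using the identity E[X²] = Var(X) + (E[X])²:
E[X] = 1
Var(X) = \frac{4}{5}
E[X²] = \frac{4}{5} + (1)²
= \frac{9}{5}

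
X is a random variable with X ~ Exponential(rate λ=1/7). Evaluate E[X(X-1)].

E[X(X-1)] = E[X² - X] = E[X²] - E[X]
E[X] = 7
E[X²] = Var(X) + (E[X])² = 49 + (7)² = 98
E[X(X-1)] = 98 - 7 = 91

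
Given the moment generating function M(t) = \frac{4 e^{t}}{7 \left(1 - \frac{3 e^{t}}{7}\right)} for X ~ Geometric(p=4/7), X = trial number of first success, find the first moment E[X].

To find E[X], compute M^(1)(0):
M^(1)(t) = \frac{4 e^{t}}{7 \left(1 - \frac{3 e^{t}}{7}\right)} + \frac{12 e^{2 t}}{49 \left(1 - \frac{3 e^{t}}{7}\right)^{2}}
M^(1)(0) = \frac{7}{4}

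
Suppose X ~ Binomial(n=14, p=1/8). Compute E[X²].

Using the identity E[X²] = Var(X) + (E[X])²:
E[X] = \frac{7}{4}
Var(X) = \frac{49}{32}
E[X²] = \frac{49}{32} + (\frac{7}{4})²
= \frac{147}{32}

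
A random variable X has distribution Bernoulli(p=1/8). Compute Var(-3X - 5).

For X ~ Bernoulli(p=1/8):
Var(X) = \frac{7}{64}
Var(-3X - 5) = (-3)² × Var(X) = 9 × \frac{7}{64} = \frac{63}{64}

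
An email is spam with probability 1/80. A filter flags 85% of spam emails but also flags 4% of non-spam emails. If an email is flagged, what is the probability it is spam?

Let D = the rare event, + = positive/flagged.
P(D) = 1/80
P(+|D) = 85/100 = 17/20
P(+|D') = 4/100 = 1/25
P(+) = P(+|D)P(D) + P(+|D')P(D')
     = \frac{17}{20} × \frac{1}{80} + \frac{1}{25} × \frac{79}{80}
     = \frac{401}{8000}
P(D|+) = P(+|D)P(D)/P(+) = \frac{85}{401}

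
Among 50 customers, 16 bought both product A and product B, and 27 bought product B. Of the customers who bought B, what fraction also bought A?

P(A ∩ B) = 16/50 = 8/25
P(B) = 27/50
P(A|B) = P(A ∩ B) / P(B) = (8/25) / (27/50) = 16/27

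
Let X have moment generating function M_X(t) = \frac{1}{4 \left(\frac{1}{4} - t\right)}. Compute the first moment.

To find E[X], compute M^(1)(0):
M^(1)(t) = \frac{1}{4 \left(\frac{1}{4} - t\right)^{2}}
M^(1)(0) = 4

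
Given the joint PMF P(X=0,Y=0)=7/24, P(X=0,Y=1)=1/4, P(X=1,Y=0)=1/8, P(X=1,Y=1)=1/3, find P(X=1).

P(X=1) = P(X=1,Y=0) + P(X=1,Y=1)
= 1/8 + 1/3
= 11/24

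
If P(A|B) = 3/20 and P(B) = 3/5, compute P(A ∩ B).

By definition, P(A|B) = P(A ∩ B) / P(B)
So P(A ∩ B) = P(A|B) × P(B)
= 3/20 × 3/5
= 9/100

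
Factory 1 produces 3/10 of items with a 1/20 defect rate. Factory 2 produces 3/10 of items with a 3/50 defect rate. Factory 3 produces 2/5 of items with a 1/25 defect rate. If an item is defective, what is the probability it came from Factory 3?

Using Bayes' theorem:
P(F1) = 3/10, P(D|F1) = 1/20
P(F2) = 3/10, P(D|F2) = 3/50
P(F3) = 2/5, P(D|F3) = 1/25
P(D) = P(D|F1)P(F1) + P(D|F2)P(F2) + P(D|F3)P(F3)
     = \frac{49}{1000}
P(F3|D) = P(D|F3)P(F3) / P(D)
= \frac{16}{49}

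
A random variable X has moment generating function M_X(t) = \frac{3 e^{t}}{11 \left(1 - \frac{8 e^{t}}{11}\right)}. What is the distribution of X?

The MGF M(t) = \frac{3 e^{t}}{11 \left(1 - \frac{8 e^{t}}{11}\right)} is the standard form for the Geometric distribution.
Comparing with the known MGF formula identifies: Geometric(p=3/11), X = trial number of first success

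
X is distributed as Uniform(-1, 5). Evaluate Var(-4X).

For X ~ Uniform(-1, 5):
Var(X) = 3
Var(-4X) = (-4)² × Var(X) = 16 × 3 = 48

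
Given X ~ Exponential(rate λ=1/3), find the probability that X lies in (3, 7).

P(3 < X < 7) = ∫_{3}^{7} f(x) dx
where f(x) = \frac{e^{- \frac{x}{3}}}{3}
= - \frac{1}{e^{\frac{7}{3}}} + e^{-1}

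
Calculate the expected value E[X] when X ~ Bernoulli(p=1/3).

For X ~ Bernoulli(p=1/3), the expected value is:
E[X] = \frac{1}{3}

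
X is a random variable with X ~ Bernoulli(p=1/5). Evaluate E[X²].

Using the identity E[X²] = Var(X) + (E[X])²:
E[X] = \frac{1}{5}
Var(X) = \frac{4}{25}
E[X²] = \frac{4}{25} + (\frac{1}{5})²
= \frac{1}{5}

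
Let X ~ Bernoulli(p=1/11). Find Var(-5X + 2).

For X ~ Bernoulli(p=1/11):
Var(X) = \frac{10}{121}
Var(-5X + 2) = (-5)² × Var(X) = 25 × \frac{10}{121} = \frac{250}{121}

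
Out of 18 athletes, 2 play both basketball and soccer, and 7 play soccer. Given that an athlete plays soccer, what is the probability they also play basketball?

P(A ∩ B) = 2/18 = 1/9
P(B) = 7/18
P(A|B) = P(A ∩ B) / P(B) = (1/9) / (7/18) = 2/7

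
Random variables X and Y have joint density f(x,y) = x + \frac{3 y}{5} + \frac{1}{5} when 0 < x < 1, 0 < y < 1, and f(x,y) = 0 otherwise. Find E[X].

E[X] = ∫_0^1 ∫_0^1 x × f(x,y) dy dx
= ∫_0^1 ∫_0^1 x × (x + \frac{3 y}{5} + \frac{1}{5}) dy dx
= \frac{7}{12}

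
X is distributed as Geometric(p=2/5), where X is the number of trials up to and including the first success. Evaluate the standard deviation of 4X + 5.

For X ~ Geometric(p=2/5), where X is the number of trials up to and including the first success:
Var(X) = \frac{15}{4}
SD(X) = √(Var(X)) = √(\frac{15}{4}) = \frac{\sqrt{15}}{2}
SD(4X + 5) = |4| × SD(X) = 4 × \frac{\sqrt{15}}{2} = 2 \sqrt{15}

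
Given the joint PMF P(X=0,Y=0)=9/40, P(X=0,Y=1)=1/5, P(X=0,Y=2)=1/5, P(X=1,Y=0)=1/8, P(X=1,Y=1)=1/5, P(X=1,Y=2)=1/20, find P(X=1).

P(X=1) = P(X=1,Y=0) + P(X=1,Y=1) + P(X=1,Y=2)
= 1/8 + 1/5 + 1/20
= 3/8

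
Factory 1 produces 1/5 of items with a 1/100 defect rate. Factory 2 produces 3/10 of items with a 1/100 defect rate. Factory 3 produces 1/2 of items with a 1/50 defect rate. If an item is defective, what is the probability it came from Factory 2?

Using Bayes' theorem:
P(F1) = 1/5, P(D|F1) = 1/100
P(F2) = 3/10, P(D|F2) = 1/100
P(F3) = 1/2, P(D|F3) = 1/50
P(D) = P(D|F1)P(F1) + P(D|F2)P(F2) + P(D|F3)P(F3)
     = \frac{3}{200}
P(F2|D) = P(D|F2)P(F2) / P(D)
= \frac{1}{5}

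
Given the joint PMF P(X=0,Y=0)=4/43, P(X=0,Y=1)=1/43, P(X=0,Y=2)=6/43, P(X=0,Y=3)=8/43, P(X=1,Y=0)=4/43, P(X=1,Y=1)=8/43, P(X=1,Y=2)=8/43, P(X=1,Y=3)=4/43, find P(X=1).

P(X=1) = P(X=1,Y=0) + P(X=1,Y=1) + P(X=1,Y=2) + P(X=1,Y=3)
= 4/43 + 8/43 + 8/43 + 4/43
= 24/43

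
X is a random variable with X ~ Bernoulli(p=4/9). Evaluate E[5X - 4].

For X ~ Bernoulli(p=4/9):
E[X] = \frac{4}{9}
E[5X - 4] = 5 × E[X] - 4 = - \frac{16}{9}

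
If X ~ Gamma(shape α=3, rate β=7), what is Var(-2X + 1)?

For X ~ Gamma(shape α=3, rate β=7):
Var(X) = \frac{3}{49}
Var(-2X + 1) = (-2)² × Var(X) = 4 × \frac{3}{49} = \frac{12}{49}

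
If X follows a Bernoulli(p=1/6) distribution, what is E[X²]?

Using the identity E[X²] = Var(X) + (E[X])²:
E[X] = \frac{1}{6}
Var(X) = \frac{5}{36}
E[X²] = \frac{5}{36} + (\frac{1}{6})²
= \frac{1}{6}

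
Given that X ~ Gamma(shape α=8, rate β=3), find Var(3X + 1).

For X ~ Gamma(shape α=8, rate β=3):
Var(X) = \frac{8}{9}
Var(3X + 1) = (3)² × Var(X) = 9 × \frac{8}{9} = 8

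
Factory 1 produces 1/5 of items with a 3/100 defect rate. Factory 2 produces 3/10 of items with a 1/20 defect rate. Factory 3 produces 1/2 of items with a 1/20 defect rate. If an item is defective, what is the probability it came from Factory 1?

Using Bayes' theorem:
P(F1) = 1/5, P(D|F1) = 3/100
P(F2) = 3/10, P(D|F2) = 1/20
P(F3) = 1/2, P(D|F3) = 1/20
P(D) = P(D|F1)P(F1) + P(D|F2)P(F2) + P(D|F3)P(F3)
     = \frac{23}{500}
P(F1|D) = P(D|F1)P(F1) / P(D)
= \frac{3}{23}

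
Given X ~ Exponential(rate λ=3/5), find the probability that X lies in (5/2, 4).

P(5/2 < X < 4) = ∫_{5/2}^{4} f(x) dx
where f(x) = \frac{3 e^{- \frac{3 x}{5}}}{5}
= - \frac{1}{e^{\frac{12}{5}}} + e^{- \frac{3}{2}}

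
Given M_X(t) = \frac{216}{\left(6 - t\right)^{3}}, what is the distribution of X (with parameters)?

The MGF M(t) = \frac{216}{\left(6 - t\right)^{3}} is the standard form for the Gamma distribution.
Comparing with the known MGF formula identifies: Gamma(shape α=3, rate β=6)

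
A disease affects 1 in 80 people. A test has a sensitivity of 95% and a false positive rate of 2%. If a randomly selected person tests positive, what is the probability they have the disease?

Let D = the rare event, + = positive/flagged.
P(D) = 1/80
P(+|D) = 95/100 = 19/20
P(+|D') = 2/100 = 1/50
P(+) = P(+|D)P(D) + P(+|D')P(D')
     = \frac{19}{20} × \frac{1}{80} + \frac{1}{50} × \frac{79}{80}
     = \frac{253}{8000}
P(D|+) = P(+|D)P(D)/P(+) = \frac{95}{253}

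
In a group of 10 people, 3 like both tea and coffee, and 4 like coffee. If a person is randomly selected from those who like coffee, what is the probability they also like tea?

P(A ∩ B) = 3/10
P(B) = 4/10 = 2/5
P(A|B) = P(A ∩ B) / P(B) = (3/10) / (2/5) = 3/4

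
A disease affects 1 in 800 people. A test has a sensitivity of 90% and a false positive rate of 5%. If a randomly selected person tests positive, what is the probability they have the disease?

Let D = the rare event, + = positive/flagged.
P(D) = 1/800
P(+|D) = 90/100 = 9/10
P(+|D') = 5/100 = 1/20
P(+) = P(+|D)P(D) + P(+|D')P(D')
     = \frac{9}{10} × \frac{1}{800} + \frac{1}{20} × \frac{799}{800}
     = \frac{817}{16000}
P(D|+) = P(+|D)P(D)/P(+) = \frac{18}{817}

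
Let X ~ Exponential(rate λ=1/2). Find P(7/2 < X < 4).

P(7/2 < X < 4) = ∫_{7/2}^{4} f(x) dx
where f(x) = \frac{e^{- \frac{x}{2}}}{2}
= - \frac{1}{e^{2}} + e^{- \frac{7}{4}}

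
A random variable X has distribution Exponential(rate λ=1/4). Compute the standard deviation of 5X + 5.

For X ~ Exponential(rate λ=1/4):
Var(X) = 16
SD(X) = √(Var(X)) = √(16) = 4
SD(5X + 5) = |5| × SD(X) = 5 × 4 = 20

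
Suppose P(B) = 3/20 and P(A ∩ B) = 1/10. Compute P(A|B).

P(A|B) = P(A ∩ B) / P(B)
= (1/10) / (3/20)
= 2/3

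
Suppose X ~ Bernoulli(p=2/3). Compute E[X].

For X ~ Bernoulli(p=2/3), the expected value is:
E[X] = \frac{2}{3}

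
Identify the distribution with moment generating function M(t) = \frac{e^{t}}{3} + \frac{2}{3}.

The MGF M(t) = \frac{e^{t}}{3} + \frac{2}{3} is the standard form for the Bernoulli distribution.
Comparing with the known MGF formula identifies: Bernoulli(p=1/3)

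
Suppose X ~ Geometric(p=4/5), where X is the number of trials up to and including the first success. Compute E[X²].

Using the identity E[X²] = Var(X) + (E[X])²:
E[X] = \frac{5}{4}
Var(X) = \frac{5}{16}
E[X²] = \frac{5}{16} + (\frac{5}{4})²
= \frac{15}{8}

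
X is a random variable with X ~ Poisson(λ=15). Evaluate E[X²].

Using the identity E[X²] = Var(X) + (E[X])²:
E[X] = 15
Var(X) = 15
E[X²] = 15 + (15)²
= 240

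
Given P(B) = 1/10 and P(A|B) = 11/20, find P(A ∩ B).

By definition, P(A|B) = P(A ∩ B) / P(B)
So P(A ∩ B) = P(A|B) × P(B)
= 11/20 × 1/10
= 11/200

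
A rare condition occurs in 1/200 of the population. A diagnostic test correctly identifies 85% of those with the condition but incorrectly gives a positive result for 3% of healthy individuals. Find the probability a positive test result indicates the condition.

Let D = the rare event, + = positive/flagged.
P(D) = 1/200
P(+|D) = 85/100 = 17/20
P(+|D') = 3/100
P(+) = P(+|D)P(D) + P(+|D')P(D')
     = \frac{17}{20} × \frac{1}{200} + \frac{3}{100} × \frac{199}{200}
     = \frac{341}{10000}
P(D|+) = P(+|D)P(D)/P(+) = \frac{85}{682}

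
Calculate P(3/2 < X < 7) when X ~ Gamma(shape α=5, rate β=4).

P(3/2 < X < 7) = ∫_{3/2}^{7} f(x) dx
where f(x) = \frac{128 x^{4} e^{- 4 x}}{3}
= \frac{-89071 + 345 e^{22}}{3 e^{28}}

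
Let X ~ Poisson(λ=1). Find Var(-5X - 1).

For X ~ Poisson(λ=1):
Var(X) = 1
Var(-5X - 1) = (-5)² × Var(X) = 25 × 1 = 25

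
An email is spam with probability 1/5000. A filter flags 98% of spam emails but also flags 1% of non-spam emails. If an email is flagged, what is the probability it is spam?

Let D = the rare event, + = positive/flagged.
P(D) = 1/5000
P(+|D) = 98/100 = 49/50
P(+|D') = 1/100
P(+) = P(+|D)P(D) + P(+|D')P(D')
     = \frac{49}{50} × \frac{1}{5000} + \frac{1}{100} × \frac{4999}{5000}
     = \frac{5097}{500000}
P(D|+) = P(+|D)P(D)/P(+) = \frac{98}{5097}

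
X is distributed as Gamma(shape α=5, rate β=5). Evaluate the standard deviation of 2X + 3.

For X ~ Gamma(shape α=5, rate β=5):
Var(X) = \frac{1}{5}
SD(X) = √(Var(X)) = √(\frac{1}{5}) = \frac{\sqrt{5}}{5}
SD(2X + 3) = |2| × SD(X) = 2 × \frac{\sqrt{5}}{5} = \frac{2 \sqrt{5}}{5}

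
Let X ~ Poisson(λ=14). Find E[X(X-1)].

E[X(X-1)] = E[X² - X] = E[X²] - E[X]
E[X] = 14
E[X²] = Var(X) + (E[X])² = 14 + (14)² = 210
E[X(X-1)] = 210 - 14 = 196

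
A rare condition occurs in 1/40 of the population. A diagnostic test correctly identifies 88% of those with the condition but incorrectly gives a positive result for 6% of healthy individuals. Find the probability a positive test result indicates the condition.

Let D = the rare event, + = positive/flagged.
P(D) = 1/40
P(+|D) = 88/100 = 22/25
P(+|D') = 6/100 = 3/50
P(+) = P(+|D)P(D) + P(+|D')P(D')
     = \frac{22}{25} × \frac{1}{40} + \frac{3}{50} × \frac{39}{40}
     = \frac{161}{2000}
P(D|+) = P(+|D)P(D)/P(+) = \frac{44}{161}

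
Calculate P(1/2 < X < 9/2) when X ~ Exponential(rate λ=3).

P(1/2 < X < 9/2) = ∫_{1/2}^{9/2} f(x) dx
where f(x) = 3 e^{- 3 x}
= - \frac{1 - e^{12}}{e^{\frac{27}{2}}}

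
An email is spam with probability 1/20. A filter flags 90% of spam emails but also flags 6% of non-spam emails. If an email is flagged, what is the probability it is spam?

Let D = the rare event, + = positive/flagged.
P(D) = 1/20
P(+|D) = 90/100 = 9/10
P(+|D') = 6/100 = 3/50
P(+) = P(+|D)P(D) + P(+|D')P(D')
     = \frac{9}{10} × \frac{1}{20} + \frac{3}{50} × \frac{19}{20}
     = \frac{51}{500}
P(D|+) = P(+|D)P(D)/P(+) = \frac{15}{34}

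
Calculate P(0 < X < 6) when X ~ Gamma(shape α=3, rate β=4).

P(0 < X < 6) = ∫_{0}^{6} f(x) dx
where f(x) = 32 x^{2} e^{- 4 x}
= 1 - \frac{313}{e^{24}}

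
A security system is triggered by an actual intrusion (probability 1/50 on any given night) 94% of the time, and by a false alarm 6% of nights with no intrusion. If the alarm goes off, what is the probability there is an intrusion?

Let D = the rare event, + = positive/flagged.
P(D) = 1/50
P(+|D) = 94/100 = 47/50
P(+|D') = 6/100 = 3/50
P(+) = P(+|D)P(D) + P(+|D')P(D')
     = \frac{47}{50} × \frac{1}{50} + \frac{3}{50} × \frac{49}{50}
     = \frac{97}{1250}
P(D|+) = P(+|D)P(D)/P(+) = \frac{47}{194}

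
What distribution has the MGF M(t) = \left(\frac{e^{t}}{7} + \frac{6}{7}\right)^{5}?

The MGF M(t) = \left(\frac{e^{t}}{7} + \frac{6}{7}\right)^{5} is the standard form for the Binomial distribution.
Comparing with the known MGF formula identifies: Binomial(n=5, p=1/7)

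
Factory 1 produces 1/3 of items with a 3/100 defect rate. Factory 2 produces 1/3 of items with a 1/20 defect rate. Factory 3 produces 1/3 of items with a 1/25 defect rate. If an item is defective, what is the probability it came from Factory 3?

Using Bayes' theorem:
P(F1) = 1/3, P(D|F1) = 3/100
P(F2) = 1/3, P(D|F2) = 1/20
P(F3) = 1/3, P(D|F3) = 1/25
P(D) = P(D|F1)P(F1) + P(D|F2)P(F2) + P(D|F3)P(F3)
     = \frac{1}{25}
P(F3|D) = P(D|F3)P(F3) / P(D)
= \frac{1}{3}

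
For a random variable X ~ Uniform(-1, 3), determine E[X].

For X ~ Uniform(-1, 3), the expected value is:
E[X] = 1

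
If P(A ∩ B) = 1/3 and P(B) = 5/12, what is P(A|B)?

P(A|B) = P(A ∩ B) / P(B)
= (1/3) / (5/12)
= 4/5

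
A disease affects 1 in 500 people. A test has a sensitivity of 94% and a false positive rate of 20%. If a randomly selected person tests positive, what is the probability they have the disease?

Let D = the rare event, + = positive/flagged.
P(D) = 1/500
P(+|D) = 94/100 = 47/50
P(+|D') = 20/100 = 1/5
P(+) = P(+|D)P(D) + P(+|D')P(D')
     = \frac{47}{50} × \frac{1}{500} + \frac{1}{5} × \frac{499}{500}
     = \frac{5037}{25000}
P(D|+) = P(+|D)P(D)/P(+) = \frac{47}{5037}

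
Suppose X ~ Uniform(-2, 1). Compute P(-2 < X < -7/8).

P(-2 < X < -7/8) = ∫_{-2}^{-7/8} f(x) dx
where f(x) = \frac{1}{3}
= \frac{3}{8}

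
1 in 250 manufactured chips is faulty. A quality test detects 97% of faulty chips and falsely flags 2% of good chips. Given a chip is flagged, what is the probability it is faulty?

Let D = the rare event, + = positive/flagged.
P(D) = 1/250
P(+|D) = 97/100
P(+|D') = 2/100 = 1/50
P(+) = P(+|D)P(D) + P(+|D')P(D')
     = \frac{97}{100} × \frac{1}{250} + \frac{1}{50} × \frac{249}{250}
     = \frac{119}{5000}
P(D|+) = P(+|D)P(D)/P(+) = \frac{97}{595}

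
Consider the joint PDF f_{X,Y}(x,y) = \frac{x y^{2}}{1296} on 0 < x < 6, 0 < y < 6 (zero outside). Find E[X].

f_X(x) = ∫_0^6 \frac{x y^{2}}{1296} dy = \frac{x}{18}
E[X] = ∫_0^6 x × (\frac{x}{18}) dx = 4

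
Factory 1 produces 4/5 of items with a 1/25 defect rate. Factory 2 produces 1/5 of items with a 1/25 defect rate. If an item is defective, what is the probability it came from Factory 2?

Using Bayes' theorem:
P(F1) = 4/5, P(D|F1) = 1/25
P(F2) = 1/5, P(D|F2) = 1/25
P(D) = P(D|F1)P(F1) + P(D|F2)P(F2)
     = \frac{1}{25}
P(F2|D) = P(D|F2)P(F2) / P(D)
= \frac{1}{5}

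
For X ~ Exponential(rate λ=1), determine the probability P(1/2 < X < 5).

P(1/2 < X < 5) = ∫_{1/2}^{5} f(x) dx
where f(x) = e^{- x}
= - \frac{1}{e^{5}} + e^{- \frac{1}{2}}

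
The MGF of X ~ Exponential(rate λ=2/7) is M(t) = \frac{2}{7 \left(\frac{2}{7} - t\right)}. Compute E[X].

To find E[X], compute M^(1)(0):
M^(1)(t) = \frac{2}{7 \left(\frac{2}{7} - t\right)^{2}}
M^(1)(0) = \frac{7}{2}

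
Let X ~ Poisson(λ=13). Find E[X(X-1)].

E[X(X-1)] = E[X² - X] = E[X²] - E[X]
E[X] = 13
E[X²] = Var(X) + (E[X])² = 13 + (13)² = 182
E[X(X-1)] = 182 - 13 = 169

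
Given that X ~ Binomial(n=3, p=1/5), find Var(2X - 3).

For X ~ Binomial(n=3, p=1/5):
Var(X) = \frac{12}{25}
Var(2X - 3) = (2)² × Var(X) = 4 × \frac{12}{25} = \frac{48}{25}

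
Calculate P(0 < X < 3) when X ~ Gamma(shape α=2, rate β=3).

P(0 < X < 3) = ∫_{0}^{3} f(x) dx
where f(x) = 9 x e^{- 3 x}
= 1 - \frac{10}{e^{9}}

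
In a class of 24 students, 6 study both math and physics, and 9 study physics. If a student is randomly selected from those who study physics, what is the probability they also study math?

P(A ∩ B) = 6/24 = 1/4
P(B) = 9/24 = 3/8
P(A|B) = P(A ∩ B) / P(B) = (1/4) / (3/8) = 2/3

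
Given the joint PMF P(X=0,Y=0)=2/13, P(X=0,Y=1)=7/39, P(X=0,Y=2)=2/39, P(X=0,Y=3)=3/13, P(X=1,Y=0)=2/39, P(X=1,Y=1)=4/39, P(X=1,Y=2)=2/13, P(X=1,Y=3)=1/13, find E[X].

First find marginal of X:
P(X=0) = 8/13
P(X=1) = 5/13
E[X] = 0 × 8/13 + 1 × 5/13 = 5/13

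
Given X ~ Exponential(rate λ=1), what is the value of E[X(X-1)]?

E[X(X-1)] = E[X² - X] = E[X²] - E[X]
E[X] = 1
E[X²] = Var(X) + (E[X])² = 1 + (1)² = 2
E[X(X-1)] = 2 - 1 = 1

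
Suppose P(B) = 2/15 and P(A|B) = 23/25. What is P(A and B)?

By definition, P(A|B) = P(A ∩ B) / P(B)
So P(A ∩ B) = P(A|B) × P(B)
= 23/25 × 2/15
= 46/375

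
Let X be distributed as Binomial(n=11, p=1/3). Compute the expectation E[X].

For X ~ Binomial(n=11, p=1/3), the expected value is:
E[X] = \frac{11}{3}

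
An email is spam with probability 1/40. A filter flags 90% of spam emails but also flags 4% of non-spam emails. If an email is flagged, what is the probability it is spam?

Let D = the rare event, + = positive/flagged.
P(D) = 1/40
P(+|D) = 90/100 = 9/10
P(+|D') = 4/100 = 1/25
P(+) = P(+|D)P(D) + P(+|D')P(D')
     = \frac{9}{10} × \frac{1}{40} + \frac{1}{25} × \frac{39}{40}
     = \frac{123}{2000}
P(D|+) = P(+|D)P(D)/P(+) = \frac{15}{41}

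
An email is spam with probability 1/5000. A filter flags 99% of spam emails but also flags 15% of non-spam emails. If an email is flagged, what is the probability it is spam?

Let D = the rare event, + = positive/flagged.
P(D) = 1/5000
P(+|D) = 99/100
P(+|D') = 15/100 = 3/20
P(+) = P(+|D)P(D) + P(+|D')P(D')
     = \frac{99}{100} × \frac{1}{5000} + \frac{3}{20} × \frac{4999}{5000}
     = \frac{18771}{125000}
P(D|+) = P(+|D)P(D)/P(+) = \frac{33}{25028}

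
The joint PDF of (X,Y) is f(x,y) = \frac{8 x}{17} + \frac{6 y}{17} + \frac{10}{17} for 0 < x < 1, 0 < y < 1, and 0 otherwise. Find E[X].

E[X] = ∫_0^1 ∫_0^1 x × f(x,y) dy dx
= ∫_0^1 ∫_0^1 x × (\frac{8 x}{17} + \frac{6 y}{17} + \frac{10}{17}) dy dx
= \frac{55}{102}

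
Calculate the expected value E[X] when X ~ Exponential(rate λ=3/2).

For X ~ Exponential(rate λ=3/2), the expected value is:
E[X] = \frac{2}{3}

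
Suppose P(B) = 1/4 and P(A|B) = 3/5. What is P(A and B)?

By definition, P(A|B) = P(A ∩ B) / P(B)
So P(A ∩ B) = P(A|B) × P(B)
= 3/5 × 1/4
= 3/20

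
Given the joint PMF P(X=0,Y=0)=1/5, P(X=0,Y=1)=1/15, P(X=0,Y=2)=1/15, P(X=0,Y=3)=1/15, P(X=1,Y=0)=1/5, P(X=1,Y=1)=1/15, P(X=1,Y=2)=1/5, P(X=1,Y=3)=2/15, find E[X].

First find marginal of X:
P(X=0) = 2/5
P(X=1) = 3/5
E[X] = 0 × 2/5 + 1 × 3/5 = 3/5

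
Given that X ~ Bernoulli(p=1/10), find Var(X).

For X ~ Bernoulli(p=1/10):
Var(X) = \frac{9}{100}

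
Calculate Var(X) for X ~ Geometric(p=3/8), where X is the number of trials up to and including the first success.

For X ~ Geometric(p=3/8), where X is the number of trials up to and including the first success:
Var(X) = \frac{40}{9}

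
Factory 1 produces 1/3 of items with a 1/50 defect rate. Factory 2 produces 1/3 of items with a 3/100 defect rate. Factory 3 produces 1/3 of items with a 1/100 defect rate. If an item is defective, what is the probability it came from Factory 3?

Using Bayes' theorem:
P(F1) = 1/3, P(D|F1) = 1/50
P(F2) = 1/3, P(D|F2) = 3/100
P(F3) = 1/3, P(D|F3) = 1/100
P(D) = P(D|F1)P(F1) + P(D|F2)P(F2) + P(D|F3)P(F3)
     = \frac{1}{50}
P(F3|D) = P(D|F3)P(F3) / P(D)
= \frac{1}{6}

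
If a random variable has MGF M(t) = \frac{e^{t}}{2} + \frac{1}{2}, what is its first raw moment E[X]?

To find E[X], compute M^(1)(0):
M^(1)(t) = \frac{e^{t}}{2}
M^(1)(0) = \frac{1}{2}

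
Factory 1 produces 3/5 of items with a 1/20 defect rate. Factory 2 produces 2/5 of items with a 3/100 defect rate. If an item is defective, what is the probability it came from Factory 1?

Using Bayes' theorem:
P(F1) = 3/5, P(D|F1) = 1/20
P(F2) = 2/5, P(D|F2) = 3/100
P(D) = P(D|F1)P(F1) + P(D|F2)P(F2)
     = \frac{21}{500}
P(F1|D) = P(D|F1)P(F1) / P(D)
= \frac{5}{7}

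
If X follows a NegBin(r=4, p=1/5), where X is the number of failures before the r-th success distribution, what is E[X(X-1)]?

E[X(X-1)] = E[X² - X] = E[X²] - E[X]
E[X] = 16
E[X²] = Var(X) + (E[X])² = 80 + (16)² = 336
E[X(X-1)] = 336 - 16 = 320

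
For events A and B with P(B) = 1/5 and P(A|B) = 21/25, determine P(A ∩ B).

By definition, P(A|B) = P(A ∩ B) / P(B)
So P(A ∩ B) = P(A|B) × P(B)
= 21/25 × 1/5
= 21/125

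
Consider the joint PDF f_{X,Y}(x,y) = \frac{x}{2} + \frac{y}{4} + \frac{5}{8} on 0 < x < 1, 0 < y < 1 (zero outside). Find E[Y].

E[Y] = ∫_0^1 ∫_0^1 y × f(x,y) dx dy
= \frac{25}{48}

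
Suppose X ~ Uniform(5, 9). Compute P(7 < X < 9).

P(7 < X < 9) = ∫_{7}^{9} f(x) dx
where f(x) = \frac{1}{4}
= \frac{1}{2}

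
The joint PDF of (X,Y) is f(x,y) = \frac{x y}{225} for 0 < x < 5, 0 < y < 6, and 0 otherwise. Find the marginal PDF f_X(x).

f_X(x) = ∫_0^6 f(x,y) dy
= ∫_0^6 \frac{x y}{225} dy
= \frac{2 x}{25} for 0 < x < 5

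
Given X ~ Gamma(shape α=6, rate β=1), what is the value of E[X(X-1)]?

E[X(X-1)] = E[X² - X] = E[X²] - E[X]
E[X] = 6
E[X²] = Var(X) + (E[X])² = 6 + (6)² = 42
E[X(X-1)] = 42 - 6 = 36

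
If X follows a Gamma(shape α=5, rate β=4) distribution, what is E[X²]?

Using the identity E[X²] = Var(X) + (E[X])²:
E[X] = \frac{5}{4}
Var(X) = \frac{5}{16}
E[X²] = \frac{5}{16} + (\frac{5}{4})²
= \frac{15}{8}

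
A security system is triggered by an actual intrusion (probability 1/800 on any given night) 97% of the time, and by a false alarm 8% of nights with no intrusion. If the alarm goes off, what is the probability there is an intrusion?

Let D = the rare event, + = positive/flagged.
P(D) = 1/800
P(+|D) = 97/100
P(+|D') = 8/100 = 2/25
P(+) = P(+|D)P(D) + P(+|D')P(D')
     = \frac{97}{100} × \frac{1}{800} + \frac{2}{25} × \frac{799}{800}
     = \frac{6489}{80000}
P(D|+) = P(+|D)P(D)/P(+) = \frac{97}{6489}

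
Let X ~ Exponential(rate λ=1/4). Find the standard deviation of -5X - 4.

For X ~ Exponential(rate λ=1/4):
Var(X) = 16
SD(X) = √(Var(X)) = √(16) = 4
SD(-5X - 4) = |-5| × SD(X) = 5 × 4 = 20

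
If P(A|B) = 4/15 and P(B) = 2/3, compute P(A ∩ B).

By definition, P(A|B) = P(A ∩ B) / P(B)
So P(A ∩ B) = P(A|B) × P(B)
= 4/15 × 2/3
= 8/45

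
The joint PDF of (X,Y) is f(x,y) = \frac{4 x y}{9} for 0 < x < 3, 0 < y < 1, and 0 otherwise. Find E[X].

f_X(x) = ∫_0^1 \frac{4 x y}{9} dy = \frac{2 x}{9}
E[X] = ∫_0^3 x × (\frac{2 x}{9}) dx = 2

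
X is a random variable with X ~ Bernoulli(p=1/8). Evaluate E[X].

For X ~ Bernoulli(p=1/8), the expected value is:
E[X] = \frac{1}{8}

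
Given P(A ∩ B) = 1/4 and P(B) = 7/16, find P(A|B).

P(A|B) = P(A ∩ B) / P(B)
= (1/4) / (7/16)
= 4/7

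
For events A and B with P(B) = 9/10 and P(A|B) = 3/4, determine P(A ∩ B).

By definition, P(A|B) = P(A ∩ B) / P(B)
So P(A ∩ B) = P(A|B) × P(B)
= 3/4 × 9/10
= 27/40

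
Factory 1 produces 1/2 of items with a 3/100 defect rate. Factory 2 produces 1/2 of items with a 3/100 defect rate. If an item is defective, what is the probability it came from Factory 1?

Using Bayes' theorem:
P(F1) = 1/2, P(D|F1) = 3/100
P(F2) = 1/2, P(D|F2) = 3/100
P(D) = P(D|F1)P(F1) + P(D|F2)P(F2)
     = \frac{3}{100}
P(F1|D) = P(D|F1)P(F1) / P(D)
= \frac{1}{2}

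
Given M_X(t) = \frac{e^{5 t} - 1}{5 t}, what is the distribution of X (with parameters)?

The MGF M(t) = \frac{e^{5 t} - 1}{5 t} is the standard form for the Uniform distribution.
Comparing with the known MGF formula identifies: Uniform(0, 5)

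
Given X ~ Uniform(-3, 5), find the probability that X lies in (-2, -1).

P(-2 < X < -1) = ∫_{-2}^{-1} f(x) dx
where f(x) = \frac{1}{8}
= \frac{1}{8}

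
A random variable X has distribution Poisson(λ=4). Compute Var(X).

For X ~ Poisson(λ=4):
Var(X) = 4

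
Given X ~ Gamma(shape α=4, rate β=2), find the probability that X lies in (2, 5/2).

P(2 < X < 5/2) = ∫_{2}^{5/2} f(x) dx
where f(x) = \frac{8 x^{3} e^{- 2 x}}{3}
= \frac{-118 + 71 e}{3 e^{5}}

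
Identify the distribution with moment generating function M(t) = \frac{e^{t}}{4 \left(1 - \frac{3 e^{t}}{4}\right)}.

The MGF M(t) = \frac{e^{t}}{4 \left(1 - \frac{3 e^{t}}{4}\right)} is the standard form for the Geometric distribution.
Comparing with the known MGF formula identifies: Geometric(p=1/4), X = trial number of first success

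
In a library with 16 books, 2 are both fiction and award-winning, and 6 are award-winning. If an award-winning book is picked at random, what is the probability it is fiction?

P(A ∩ B) = 2/16 = 1/8
P(B) = 6/16 = 3/8
P(A|B) = P(A ∩ B) / P(B) = (1/8) / (3/8) = 1/3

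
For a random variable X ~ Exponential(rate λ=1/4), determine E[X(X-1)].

E[X(X-1)] = E[X² - X] = E[X²] - E[X]
E[X] = 4
E[X²] = Var(X) + (E[X])² = 16 + (4)² = 32
E[X(X-1)] = 32 - 4 = 28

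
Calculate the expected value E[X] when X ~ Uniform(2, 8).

For X ~ Uniform(2, 8), the expected value is:
E[X] = 5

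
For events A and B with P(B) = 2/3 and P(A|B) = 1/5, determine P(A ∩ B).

By definition, P(A|B) = P(A ∩ B) / P(B)
So P(A ∩ B) = P(A|B) × P(B)
= 1/5 × 2/3
= 2/15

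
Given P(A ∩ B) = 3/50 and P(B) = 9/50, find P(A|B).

P(A|B) = P(A ∩ B) / P(B)
= (3/50) / (9/50)
= 1/3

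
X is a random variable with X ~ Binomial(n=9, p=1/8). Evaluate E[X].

For X ~ Binomial(n=9, p=1/8), the expected value is:
E[X] = \frac{9}{8}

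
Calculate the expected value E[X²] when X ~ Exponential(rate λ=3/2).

Using the identity E[X²] = Var(X) + (E[X])²:
E[X] = \frac{2}{3}
Var(X) = \frac{4}{9}
E[X²] = \frac{4}{9} + (\frac{2}{3})²
= \frac{8}{9}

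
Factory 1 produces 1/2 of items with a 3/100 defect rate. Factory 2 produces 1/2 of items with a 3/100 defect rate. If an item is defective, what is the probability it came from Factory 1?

Using Bayes' theorem:
P(F1) = 1/2, P(D|F1) = 3/100
P(F2) = 1/2, P(D|F2) = 3/100
P(D) = P(D|F1)P(F1) + P(D|F2)P(F2)
     = \frac{3}{100}
P(F1|D) = P(D|F1)P(F1) / P(D)
= \frac{1}{2}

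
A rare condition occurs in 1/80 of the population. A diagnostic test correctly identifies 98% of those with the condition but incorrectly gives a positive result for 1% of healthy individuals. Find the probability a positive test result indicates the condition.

Let D = the rare event, + = positive/flagged.
P(D) = 1/80
P(+|D) = 98/100 = 49/50
P(+|D') = 1/100
P(+) = P(+|D)P(D) + P(+|D')P(D')
     = \frac{49}{50} × \frac{1}{80} + \frac{1}{100} × \frac{79}{80}
     = \frac{177}{8000}
P(D|+) = P(+|D)P(D)/P(+) = \frac{98}{177}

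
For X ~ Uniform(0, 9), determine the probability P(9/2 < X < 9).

P(9/2 < X < 9) = ∫_{9/2}^{9} f(x) dx
where f(x) = \frac{1}{9}
= \frac{1}{2}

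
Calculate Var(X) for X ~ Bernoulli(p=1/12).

For X ~ Bernoulli(p=1/12):
Var(X) = \frac{11}{144}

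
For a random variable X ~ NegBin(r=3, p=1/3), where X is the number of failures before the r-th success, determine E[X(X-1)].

E[X(X-1)] = E[X² - X] = E[X²] - E[X]
E[X] = 6
E[X²] = Var(X) + (E[X])² = 18 + (6)² = 54
E[X(X-1)] = 54 - 6 = 48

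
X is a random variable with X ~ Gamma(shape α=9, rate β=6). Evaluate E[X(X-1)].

E[X(X-1)] = E[X² - X] = E[X²] - E[X]
E[X] = \frac{3}{2}
E[X²] = Var(X) + (E[X])² = \frac{1}{4} + (\frac{3}{2})² = \frac{5}{2}
E[X(X-1)] = \frac{5}{2} - \frac{3}{2} = 1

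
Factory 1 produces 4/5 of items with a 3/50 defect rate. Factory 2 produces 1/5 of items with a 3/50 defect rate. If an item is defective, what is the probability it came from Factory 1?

Using Bayes' theorem:
P(F1) = 4/5, P(D|F1) = 3/50
P(F2) = 1/5, P(D|F2) = 3/50
P(D) = P(D|F1)P(F1) + P(D|F2)P(F2)
     = \frac{3}{50}
P(F1|D) = P(D|F1)P(F1) / P(D)
= \frac{4}{5}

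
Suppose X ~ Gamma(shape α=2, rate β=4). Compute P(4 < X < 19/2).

P(4 < X < 19/2) = ∫_{4}^{19/2} f(x) dx
where f(x) = 16 x e^{- 4 x}
= \frac{-39 + 17 e^{22}}{e^{38}}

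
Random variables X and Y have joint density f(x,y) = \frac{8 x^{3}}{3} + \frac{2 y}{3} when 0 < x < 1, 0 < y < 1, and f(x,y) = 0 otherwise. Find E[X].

E[X] = ∫_0^1 ∫_0^1 x × f(x,y) dy dx
= ∫_0^1 ∫_0^1 x × (\frac{8 x^{3}}{3} + \frac{2 y}{3}) dy dx
= \frac{7}{10}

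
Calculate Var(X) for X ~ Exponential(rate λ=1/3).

For X ~ Exponential(rate λ=1/3):
Var(X) = 9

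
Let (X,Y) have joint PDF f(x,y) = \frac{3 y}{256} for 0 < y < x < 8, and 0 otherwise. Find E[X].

f_X(x) = ∫_0^x \frac{3 y}{256} dy = \frac{3 x^{2}}{512}
E[X] = ∫_0^8 x × (\frac{3 x^{2}}{512}) dx = 6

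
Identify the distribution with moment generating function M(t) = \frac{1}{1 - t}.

The MGF M(t) = \frac{1}{1 - t} is the standard form for the Exponential distribution.
Comparing with the known MGF formula identifies: Exponential(rate λ=1)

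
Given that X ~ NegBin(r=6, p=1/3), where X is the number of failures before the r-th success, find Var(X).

For X ~ NegBin(r=6, p=1/3), where X is the number of failures before the r-th success:
Var(X) = 36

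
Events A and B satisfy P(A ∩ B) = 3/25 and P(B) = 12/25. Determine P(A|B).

P(A|B) = P(A ∩ B) / P(B)
= (3/25) / (12/25)
= 1/4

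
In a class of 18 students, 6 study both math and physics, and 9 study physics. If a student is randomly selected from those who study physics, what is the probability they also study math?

P(A ∩ B) = 6/18 = 1/3
P(B) = 9/18 = 1/2
P(A|B) = P(A ∩ B) / P(B) = (1/3) / (1/2) = 2/3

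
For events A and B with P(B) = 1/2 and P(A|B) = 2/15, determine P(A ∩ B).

By definition, P(A|B) = P(A ∩ B) / P(B)
So P(A ∩ B) = P(A|B) × P(B)
= 2/15 × 1/2
= 1/15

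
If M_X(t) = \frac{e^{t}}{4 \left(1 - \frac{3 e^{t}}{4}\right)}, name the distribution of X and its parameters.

The MGF M(t) = \frac{e^{t}}{4 \left(1 - \frac{3 e^{t}}{4}\right)} is the standard form for the Geometric distribution.
Comparing with the known MGF formula identifies: Geometric(p=1/4), X = trial number of first success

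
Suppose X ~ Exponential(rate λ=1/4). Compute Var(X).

For X ~ Exponential(rate λ=1/4):
Var(X) = 16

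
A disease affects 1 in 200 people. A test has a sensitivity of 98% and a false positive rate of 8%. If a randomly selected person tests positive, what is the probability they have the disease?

Let D = the rare event, + = positive/flagged.
P(D) = 1/200
P(+|D) = 98/100 = 49/50
P(+|D') = 8/100 = 2/25
P(+) = P(+|D)P(D) + P(+|D')P(D')
     = \frac{49}{50} × \frac{1}{200} + \frac{2}{25} × \frac{199}{200}
     = \frac{169}{2000}
P(D|+) = P(+|D)P(D)/P(+) = \frac{49}{845}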